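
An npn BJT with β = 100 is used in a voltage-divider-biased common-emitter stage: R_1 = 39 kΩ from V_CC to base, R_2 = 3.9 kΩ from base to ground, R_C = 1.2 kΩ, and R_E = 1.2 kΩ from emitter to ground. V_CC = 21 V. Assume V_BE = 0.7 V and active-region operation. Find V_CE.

V_CE ≈ 19 V

Thevenize the base divider: V_Th = V_CC·R_2/(R_1+R_2) = 21×3.9/42.9 = 1.91 V, R_Th = R_1‖R_2 = 3.55 kΩ.
Base-emitter loop: V_Th = I_B·R_Th + V_BE + (β+1)I_B·R_E, so I_B = (1.91 − 0.7) / (3.55 + 101×1.2) = 0.00969 mA.
I_C = β·I_B = 100×0.00969 = 0.969 mA, and I_E = (β+1)I_B = 0.979 mA.
V_CE = V_CC − I_C·R_C − I_E·R_E = 21 − 0.969×1.2 − 0.979×1.2 = 18.7 V.
V_CE = 18.7 V > 0.2 V confirms active-region operation.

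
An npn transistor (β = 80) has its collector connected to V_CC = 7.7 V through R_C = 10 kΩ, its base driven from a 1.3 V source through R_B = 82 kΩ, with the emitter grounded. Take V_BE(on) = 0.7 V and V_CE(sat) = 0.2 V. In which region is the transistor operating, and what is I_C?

Assume active. Base-emitter loop: I_B = (V_BB − V_BE)/R_B = (1.3 − 0.7)/82 = 0.00732 mA.
I_C = β·I_B = 80×0.00732 = 0.585 mA.
V_CE = V_CC − I_C·R_C = 7.7 − 0.585×10 = 1.85 V > V_CE(sat), so the active-region assumption holds.

active; I_C ≈ 0.59 mA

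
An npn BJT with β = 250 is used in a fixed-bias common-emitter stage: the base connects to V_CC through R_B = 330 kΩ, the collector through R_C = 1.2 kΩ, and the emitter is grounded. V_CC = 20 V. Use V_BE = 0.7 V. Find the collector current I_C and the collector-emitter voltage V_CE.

I_C ≈ 15 mA, V_CE ≈ 2.5 V

Base loop: V_CC = I_B·R_B + V_BE, so I_B = (20 − 0.7)/330 kΩ = 0.0585 mA.
In the active region I_C = β·I_B = 250 × 0.0585 = 14.6 mA.
Collector loop: V_CE = V_CC − I_C·R_C = 20 − 14.6×1.2 = 2.45 V.
Since V_CE = 2.45 V > V_CE(sat) ≈ 0.2 V, the transistor is in the active region as assumed.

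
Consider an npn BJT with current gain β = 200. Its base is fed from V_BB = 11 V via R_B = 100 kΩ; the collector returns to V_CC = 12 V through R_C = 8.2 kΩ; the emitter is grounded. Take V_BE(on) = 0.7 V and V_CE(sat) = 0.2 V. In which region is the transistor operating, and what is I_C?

Assume active: I_B = (11 − 0.7)/100 = 0.103 mA, giving I_C = β·I_B = 20.6 mA.
But then V_CE = 12 − 20.6×8.2 = -157 V < V_CE(sat) = 0.2 V — impossible in the active region.
So the transistor is saturated. With V_CE = 0.2 V, I_C = (V_CC − 0.2)/R_C = 11.8/8.2 = 1.44 mA.
Check: β·I_B = 20.6 mA > I_C = 1.44 mA, confirming saturation.

saturation; I_C ≈ 1.4 mA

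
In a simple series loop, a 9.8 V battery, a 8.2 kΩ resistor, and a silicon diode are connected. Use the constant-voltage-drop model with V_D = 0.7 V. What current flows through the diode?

KVL around the loop: 9.8 = V_D + I·R = 0.7 + I × 8.2 kΩ.
So I = (9.8 − 0.7) / 8.2 kΩ = 9.1 / 8.2 = 1.11 mA.

I ≈ 1.1 mA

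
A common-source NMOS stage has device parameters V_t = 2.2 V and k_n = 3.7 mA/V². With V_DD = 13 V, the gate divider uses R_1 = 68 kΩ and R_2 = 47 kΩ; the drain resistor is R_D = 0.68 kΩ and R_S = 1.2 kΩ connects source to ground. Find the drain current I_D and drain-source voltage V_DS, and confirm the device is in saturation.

V_G = V_DD·R_2/(R_1+R_2) = 13×47/115 = 5.31 V.
Assume saturation: I_D = (k_n/2)(V_GS − V_t)² with V_GS = V_G − I_D·R_S = 5.31 − 1.2·I_D.
Substituting gives 2.66·I_D² − 14.8·I_D + 17.9 = 0, with roots I_D = 1.78 or 3.79 mA.
The root I_D = 3.79 mA gives V_GS = 0.769 V ≤ V_t, so take I_D = 1.78 mA.
Then V_GS = 3.18 V and V_DS = V_DD − I_D(R_D+R_S) = 13 − 1.78×1.88 = 9.66 V.
Saturation requires V_DS ≥ V_GS − V_t = 0.98 V; 9.66 ≥ 0.98 ✓.

I_D ≈ 1.8 mA, V_DS ≈ 9.7 V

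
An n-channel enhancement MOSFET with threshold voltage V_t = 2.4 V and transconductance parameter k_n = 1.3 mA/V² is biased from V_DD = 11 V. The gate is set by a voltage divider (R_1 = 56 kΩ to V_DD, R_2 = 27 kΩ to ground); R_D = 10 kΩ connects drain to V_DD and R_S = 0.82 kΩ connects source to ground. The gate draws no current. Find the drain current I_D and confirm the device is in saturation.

I_D ≈ 0.44 mA

V_G = V_DD·R_2/(R_1+R_2) = 11×27/83 = 3.58 V.
Assume saturation: I_D = (k_n/2)(V_GS − V_t)² with V_GS = V_G − I_D·R_S = 3.58 − 0.82·I_D.
Substituting gives 0.437·I_D² − 2.26·I_D + 0.902 = 0, with roots I_D = 0.437 or 4.72 mA.
The root I_D = 4.72 mA gives V_GS = -0.296 V ≤ V_t, so take I_D = 0.437 mA.
Then V_GS = 3.22 V and V_DS = V_DD − I_D(R_D+R_S) = 11 − 0.437×10.8 = 6.27 V.
Saturation requires V_DS ≥ V_GS − V_t = 0.82 V; 6.27 ≥ 0.82 ✓.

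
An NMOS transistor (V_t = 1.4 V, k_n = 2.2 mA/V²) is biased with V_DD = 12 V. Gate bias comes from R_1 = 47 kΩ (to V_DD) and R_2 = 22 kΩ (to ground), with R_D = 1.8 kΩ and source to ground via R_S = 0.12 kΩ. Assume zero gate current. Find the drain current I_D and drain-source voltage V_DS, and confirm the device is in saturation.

I_D ≈ 4.1 mA, V_DS ≈ 4.1 V

V_G = V_DD·R_2/(R_1+R_2) = 12×22/69 = 3.83 V.
Assume saturation: I_D = (k_n/2)(V_GS − V_t)² with V_GS = V_G − I_D·R_S = 3.83 − 0.12·I_D.
Substituting gives 0.0158·I_D² − 1.64·I_D + 6.47 = 0, with roots I_D = 4.11 or 99.5 mA.
The root I_D = 99.5 mA gives V_GS = -8.11 V ≤ V_t, so take I_D = 4.11 mA.
Then V_GS = 3.33 V and V_DS = V_DD − I_D(R_D+R_S) = 12 − 4.11×1.92 = 4.11 V.
Saturation requires V_DS ≥ V_GS − V_t = 1.93 V; 4.11 ≥ 1.93 ✓.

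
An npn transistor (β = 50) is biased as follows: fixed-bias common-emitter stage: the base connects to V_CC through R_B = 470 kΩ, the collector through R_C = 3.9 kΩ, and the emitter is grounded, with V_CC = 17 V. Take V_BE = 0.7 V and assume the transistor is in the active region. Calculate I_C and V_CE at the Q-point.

Base loop: V_CC = I_B·R_B + V_BE, so I_B = (17 − 0.7)/470 kΩ = 0.0347 mA.
In the active region I_C = β·I_B = 50 × 0.0347 = 1.73 mA.
Collector loop: V_CE = V_CC − I_C·R_C = 17 − 1.73×3.9 = 10.2 V.
Since V_CE = 10.2 V > V_CE(sat) ≈ 0.2 V, the transistor is in the active region as assumed.

I_C ≈ 1.7 mA, V_CE ≈ 10 V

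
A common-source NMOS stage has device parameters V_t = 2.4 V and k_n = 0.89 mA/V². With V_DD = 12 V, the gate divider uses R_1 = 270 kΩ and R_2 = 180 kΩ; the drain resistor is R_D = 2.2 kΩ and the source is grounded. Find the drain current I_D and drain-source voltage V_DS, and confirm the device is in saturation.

V_G = V_DD·R_2/(R_1+R_2) = 12×180/450 = 4.8 V. With the source grounded, V_GS = V_G = 4.8 V.
Assume saturation: I_D = (k_n/2)(V_GS − V_t)² = (0.89/2)×(4.8 − 2.4)² = 0.445×2.4² = 2.56 mA.
V_DS = V_DD − I_D·R_D = 12 − 2.56×2.2 = 6.36 V.
Saturation requires V_DS ≥ V_GS − V_t = 2.4 V; 6.36 ≥ 2.4 ✓.

I_D ≈ 2.6 mA, V_DS ≈ 6.4 V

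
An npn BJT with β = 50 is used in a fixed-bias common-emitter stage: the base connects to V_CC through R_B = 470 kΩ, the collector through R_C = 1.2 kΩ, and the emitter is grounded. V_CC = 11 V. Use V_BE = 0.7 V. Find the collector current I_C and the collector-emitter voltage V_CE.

I_C ≈ 1.1 mA, V_CE ≈ 9.7 V

Base loop: V_CC = I_B·R_B + V_BE, so I_B = (11 − 0.7)/470 kΩ = 0.0219 mA.
In the active region I_C = β·I_B = 50 × 0.0219 = 1.1 mA.
Collector loop: V_CE = V_CC − I_C·R_C = 11 − 1.1×1.2 = 9.69 V.
Since V_CE = 9.69 V > V_CE(sat) ≈ 0.2 V, the transistor is in the active region as assumed.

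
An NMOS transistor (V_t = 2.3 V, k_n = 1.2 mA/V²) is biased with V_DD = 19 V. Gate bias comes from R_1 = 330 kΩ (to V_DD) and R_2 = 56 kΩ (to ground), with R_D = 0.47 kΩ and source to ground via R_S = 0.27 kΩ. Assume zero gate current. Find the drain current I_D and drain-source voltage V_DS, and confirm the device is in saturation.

I_D ≈ 0.11 mA, V_DS ≈ 19 V

V_G = V_DD·R_2/(R_1+R_2) = 19×56/386 = 2.76 V.
Assume saturation: I_D = (k_n/2)(V_GS − V_t)² with V_GS = V_G − I_D·R_S = 2.76 − 0.27·I_D.
Substituting gives 0.0437·I_D² − 1.15·I_D + 0.125 = 0, with roots I_D = 0.109 or 26.1 mA.
The root I_D = 26.1 mA gives V_GS = -4.3 V ≤ V_t, so take I_D = 0.109 mA.
Then V_GS = 2.73 V and V_DS = V_DD − I_D(R_D+R_S) = 19 − 0.109×0.74 = 18.9 V.
Saturation requires V_DS ≥ V_GS − V_t = 0.427 V; 18.9 ≥ 0.427 ✓.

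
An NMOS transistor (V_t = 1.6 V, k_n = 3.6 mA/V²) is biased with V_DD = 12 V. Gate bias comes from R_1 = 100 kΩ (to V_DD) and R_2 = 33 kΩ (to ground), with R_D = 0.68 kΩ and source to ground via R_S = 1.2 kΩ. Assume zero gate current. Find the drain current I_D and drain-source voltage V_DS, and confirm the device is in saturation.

I_D ≈ 0.65 mA, V_DS ≈ 11 V

V_G = V_DD·R_2/(R_1+R_2) = 12×33/133 = 2.98 V.
Assume saturation: I_D = (k_n/2)(V_GS − V_t)² with V_GS = V_G − I_D·R_S = 2.98 − 1.2·I_D.
Substituting gives 2.59·I_D² − 6.95·I_D + 3.42 = 0, with roots I_D = 0.648 or 2.03 mA.
The root I_D = 2.03 mA gives V_GS = 0.537 V ≤ V_t, so take I_D = 0.648 mA.
Then V_GS = 2.2 V and V_DS = V_DD − I_D(R_D+R_S) = 12 − 0.648×1.88 = 10.8 V.
Saturation requires V_DS ≥ V_GS − V_t = 0.6 V; 10.8 ≥ 0.6 ✓.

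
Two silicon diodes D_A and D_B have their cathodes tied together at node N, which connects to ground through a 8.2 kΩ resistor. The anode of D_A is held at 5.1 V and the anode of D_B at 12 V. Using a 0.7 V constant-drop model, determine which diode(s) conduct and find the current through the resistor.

Only D_B conducts; I_R ≈ 1.4 mA

Assume both conduct. Then node N would need to be at both 5.1−0.7 = 4.4 V and 12−0.7 = 11.3 V, which is impossible.
Assume only D_B conducts: V_N = 12 − 0.7 = 11.3 V, so I_R = 11.3/8.2 = 1.38 mA.
Check D_A: its anode-to-cathode voltage is 5.1 − 11.3 = -6.2 V < 0.7 V, so it is off. The assumption is consistent.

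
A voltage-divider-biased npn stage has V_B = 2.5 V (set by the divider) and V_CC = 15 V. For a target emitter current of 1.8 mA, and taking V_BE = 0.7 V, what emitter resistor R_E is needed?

R_E ≈ 1 kΩ

V_E = V_B − V_BE = 2.5 − 0.7 = 1.8 V.
R_E = V_E / I_E = 1.8 / 1.8 = 1 kΩ.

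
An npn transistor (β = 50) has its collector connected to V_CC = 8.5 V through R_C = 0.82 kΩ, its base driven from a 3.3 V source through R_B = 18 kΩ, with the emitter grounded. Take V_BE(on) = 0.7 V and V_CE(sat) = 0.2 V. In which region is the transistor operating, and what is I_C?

active; I_C ≈ 7.2 mA

Assume active. Base-emitter loop: I_B = (V_BB − V_BE)/R_B = (3.3 − 0.7)/18 = 0.144 mA.
I_C = β·I_B = 50×0.144 = 7.22 mA.
V_CE = V_CC − I_C·R_C = 8.5 − 7.22×0.82 = 2.58 V > V_CE(sat), so the active-region assumption holds.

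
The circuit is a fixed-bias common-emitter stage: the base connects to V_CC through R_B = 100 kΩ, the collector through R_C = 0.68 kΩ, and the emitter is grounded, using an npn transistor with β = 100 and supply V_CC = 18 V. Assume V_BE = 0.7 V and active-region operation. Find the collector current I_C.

Base loop: V_CC = I_B·R_B + V_BE, so I_B = (18 − 0.7)/100 kΩ = 0.173 mA.
In the active region I_C = β·I_B = 100 × 0.173 = 17.3 mA.
Collector loop: V_CE = V_CC − I_C·R_C = 18 − 17.3×0.68 = 6.24 V.
Since V_CE = 6.24 V > V_CE(sat) ≈ 0.2 V, the transistor is in the active region as assumed.

I_C ≈ 17 mA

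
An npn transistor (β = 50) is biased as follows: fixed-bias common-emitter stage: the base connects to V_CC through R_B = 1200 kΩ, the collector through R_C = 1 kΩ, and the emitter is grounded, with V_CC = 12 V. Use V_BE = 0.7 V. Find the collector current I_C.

Base loop: V_CC = I_B·R_B + V_BE, so I_B = (12 − 0.7)/1200 kΩ = 0.00942 mA.
In the active region I_C = β·I_B = 50 × 0.00942 = 0.471 mA.
Collector loop: V_CE = V_CC − I_C·R_C = 12 − 0.471×1 = 11.5 V.
Since V_CE = 11.5 V > V_CE(sat) ≈ 0.2 V, the transistor is in the active region as assumed.

I_C ≈ 0.47 mA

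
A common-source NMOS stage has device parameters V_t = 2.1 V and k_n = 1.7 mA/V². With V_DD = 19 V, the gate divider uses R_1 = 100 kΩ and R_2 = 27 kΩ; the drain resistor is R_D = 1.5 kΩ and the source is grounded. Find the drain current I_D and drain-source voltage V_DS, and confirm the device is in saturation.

I_D ≈ 3.2 mA, V_DS ≈ 14 V

V_G = V_DD·R_2/(R_1+R_2) = 19×27/127 = 4.04 V. With the source grounded, V_GS = V_G = 4.04 V.
Assume saturation: I_D = (k_n/2)(V_GS − V_t)² = (1.7/2)×(4.04 − 2.1)² = 0.85×1.94² = 3.2 mA.
V_DS = V_DD − I_D·R_D = 19 − 3.2×1.5 = 14.2 V.
Saturation requires V_DS ≥ V_GS − V_t = 1.94 V; 14.2 ≥ 1.94 ✓.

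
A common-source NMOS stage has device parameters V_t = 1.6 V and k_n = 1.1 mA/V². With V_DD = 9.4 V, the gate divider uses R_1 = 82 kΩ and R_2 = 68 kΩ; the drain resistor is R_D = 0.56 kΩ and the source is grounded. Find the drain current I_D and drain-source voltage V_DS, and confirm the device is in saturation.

I_D ≈ 3.9 mA, V_DS ≈ 7.2 V

V_G = V_DD·R_2/(R_1+R_2) = 9.4×68/150 = 4.26 V. With the source grounded, V_GS = V_G = 4.26 V.
Assume saturation: I_D = (k_n/2)(V_GS − V_t)² = (1.1/2)×(4.26 − 1.6)² = 0.55×2.66² = 3.9 mA.
V_DS = V_DD − I_D·R_D = 9.4 − 3.9×0.56 = 7.22 V.
Saturation requires V_DS ≥ V_GS − V_t = 2.66 V; 7.22 ≥ 2.66 ✓.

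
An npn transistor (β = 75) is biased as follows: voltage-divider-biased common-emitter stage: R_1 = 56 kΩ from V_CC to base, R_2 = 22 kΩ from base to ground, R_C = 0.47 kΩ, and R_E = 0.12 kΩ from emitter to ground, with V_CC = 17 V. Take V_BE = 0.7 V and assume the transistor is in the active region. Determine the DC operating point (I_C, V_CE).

I_C ≈ 12 mA, V_CE ≈ 9.7 V

Thevenize the base divider: V_Th = V_CC·R_2/(R_1+R_2) = 17×22/78 = 4.79 V, R_Th = R_1‖R_2 = 15.8 kΩ.
Base-emitter loop: V_Th = I_B·R_Th + V_BE + (β+1)I_B·R_E, so I_B = (4.79 − 0.7) / (15.8 + 76×0.12) = 0.164 mA.
I_C = β·I_B = 75×0.164 = 12.3 mA, and I_E = (β+1)I_B = 12.5 mA.
V_CE = V_CC − I_C·R_C − I_E·R_E = 17 − 12.3×0.47 − 12.5×0.12 = 9.71 V.
V_CE = 9.71 V > 0.2 V confirms active-region operation.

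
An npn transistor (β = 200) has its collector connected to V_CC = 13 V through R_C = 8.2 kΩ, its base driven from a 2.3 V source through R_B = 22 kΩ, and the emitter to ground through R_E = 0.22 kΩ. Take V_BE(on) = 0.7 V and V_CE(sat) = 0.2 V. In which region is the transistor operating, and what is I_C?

Assume active: I_B = (2.3 − 0.7)/(22 + 201×0.22) = 0.0242 mA, I_C = β·I_B = 4.83 mA.
Then V_CE = 13 − 4.83×8.2 − 4.86×0.22 = -27.7 V < 0.2 V — the active assumption fails.
Re-solve with V_CE = 0.2 V. KCL at the emitter: V_E/R_E = (V_BB−0.7−V_E)/R_B + (V_CC−0.2−V_E)/R_C, giving V_E = 0.347 V.
I_C = (V_CC − 0.2 − V_E)/R_C = (12.8 − 0.347)/8.2 = 1.52 mA.
Check: I_B = (1.6 − 0.347)/22 = 0.057 mA, and β·I_B = 11.4 mA > I_C, confirming saturation.

saturation; I_C ≈ 1.5 mA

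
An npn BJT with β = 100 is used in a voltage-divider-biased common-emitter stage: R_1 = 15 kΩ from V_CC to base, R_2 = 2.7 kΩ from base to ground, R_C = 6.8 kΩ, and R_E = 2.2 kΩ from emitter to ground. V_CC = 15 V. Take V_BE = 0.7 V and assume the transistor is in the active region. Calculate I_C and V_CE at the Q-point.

Thevenize the base divider: V_Th = V_CC·R_2/(R_1+R_2) = 15×2.7/17.7 = 2.29 V, R_Th = R_1‖R_2 = 2.29 kΩ.
Base-emitter loop: V_Th = I_B·R_Th + V_BE + (β+1)I_B·R_E, so I_B = (2.29 − 0.7) / (2.29 + 101×2.2) = 0.00707 mA.
I_C = β·I_B = 100×0.00707 = 0.707 mA, and I_E = (β+1)I_B = 0.715 mA.
V_CE = V_CC − I_C·R_C − I_E·R_E = 15 − 0.707×6.8 − 0.715×2.2 = 8.62 V.
V_CE = 8.62 V > 0.2 V confirms active-region operation.

I_C ≈ 0.71 mA, V_CE ≈ 8.6 V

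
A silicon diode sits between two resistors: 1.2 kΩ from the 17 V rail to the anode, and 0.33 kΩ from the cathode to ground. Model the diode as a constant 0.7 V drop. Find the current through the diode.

I ≈ 11 mA

The two resistors are in series with the diode, so KVL gives 17 = I·1.2 + 0.7 + I·0.33.
I = (17 − 0.7) / (1.2 + 0.33) kΩ = 16.3 / 1.53 = 10.7 mA.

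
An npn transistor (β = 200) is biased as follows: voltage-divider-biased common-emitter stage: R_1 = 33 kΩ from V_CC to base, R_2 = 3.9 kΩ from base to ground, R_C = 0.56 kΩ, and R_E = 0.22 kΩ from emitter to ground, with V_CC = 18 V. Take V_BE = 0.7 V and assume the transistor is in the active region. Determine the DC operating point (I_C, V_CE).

Thevenize the base divider: V_Th = V_CC·R_2/(R_1+R_2) = 18×3.9/36.9 = 1.9 V, R_Th = R_1‖R_2 = 3.49 kΩ.
Base-emitter loop: V_Th = I_B·R_Th + V_BE + (β+1)I_B·R_E, so I_B = (1.9 − 0.7) / (3.49 + 201×0.22) = 0.0252 mA.
I_C = β·I_B = 200×0.0252 = 5.04 mA, and I_E = (β+1)I_B = 5.07 mA.
V_CE = V_CC − I_C·R_C − I_E·R_E = 18 − 5.04×0.56 − 5.07×0.22 = 14.1 V.
V_CE = 14.1 V > 0.2 V confirms active-region operation.

I_C ≈ 5 mA, V_CE ≈ 14 V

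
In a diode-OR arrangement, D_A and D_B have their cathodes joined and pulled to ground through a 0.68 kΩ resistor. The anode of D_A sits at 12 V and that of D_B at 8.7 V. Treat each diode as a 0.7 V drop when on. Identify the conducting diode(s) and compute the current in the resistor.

Only D_A conducts; I_R ≈ 17 mA

Assume both conduct. Then node N would need to be at both 12−0.7 = 11.3 V and 8.7−0.7 = 8 V, which is impossible.
Assume only D_A conducts: V_N = 12 − 0.7 = 11.3 V, so I_R = 11.3/0.68 = 16.6 mA.
Check D_B: its anode-to-cathode voltage is 8.7 − 11.3 = -2.6 V < 0.7 V, so it is off. The assumption is consistent.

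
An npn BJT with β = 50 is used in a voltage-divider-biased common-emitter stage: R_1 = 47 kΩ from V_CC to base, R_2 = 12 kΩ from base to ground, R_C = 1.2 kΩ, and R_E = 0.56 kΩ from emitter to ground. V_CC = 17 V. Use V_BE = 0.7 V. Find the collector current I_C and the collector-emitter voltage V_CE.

Thevenize the base divider: V_Th = V_CC·R_2/(R_1+R_2) = 17×12/59 = 3.46 V, R_Th = R_1‖R_2 = 9.56 kΩ.
Base-emitter loop: V_Th = I_B·R_Th + V_BE + (β+1)I_B·R_E, so I_B = (3.46 − 0.7) / (9.56 + 51×0.56) = 0.0723 mA.
I_C = β·I_B = 50×0.0723 = 3.62 mA, and I_E = (β+1)I_B = 3.69 mA.
V_CE = V_CC − I_C·R_C − I_E·R_E = 17 − 3.62×1.2 − 3.69×0.56 = 10.6 V.
V_CE = 10.6 V > 0.2 V confirms active-region operation.

I_C ≈ 3.6 mA, V_CE ≈ 11 V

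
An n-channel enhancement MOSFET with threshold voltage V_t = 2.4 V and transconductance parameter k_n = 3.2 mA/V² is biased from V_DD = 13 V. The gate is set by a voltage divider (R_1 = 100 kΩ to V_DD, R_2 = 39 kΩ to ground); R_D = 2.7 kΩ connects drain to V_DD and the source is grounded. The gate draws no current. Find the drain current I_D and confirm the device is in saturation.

V_G = V_DD·R_2/(R_1+R_2) = 13×39/139 = 3.65 V. With the source grounded, V_GS = V_G = 3.65 V.
Assume saturation: I_D = (k_n/2)(V_GS − V_t)² = (3.2/2)×(3.65 − 2.4)² = 1.6×1.25² = 2.49 mA.
V_DS = V_DD − I_D·R_D = 13 − 2.49×2.7 = 6.28 V.
Saturation requires V_DS ≥ V_GS − V_t = 1.25 V; 6.28 ≥ 1.25 ✓.

I_D ≈ 2.5 mA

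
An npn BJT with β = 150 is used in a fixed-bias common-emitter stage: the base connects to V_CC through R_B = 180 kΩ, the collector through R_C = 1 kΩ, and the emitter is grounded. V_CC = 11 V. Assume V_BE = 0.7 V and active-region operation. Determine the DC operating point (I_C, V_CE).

I_C ≈ 8.6 mA, V_CE ≈ 2.4 V

Base loop: V_CC = I_B·R_B + V_BE, so I_B = (11 − 0.7)/180 kΩ = 0.0572 mA.
In the active region I_C = β·I_B = 150 × 0.0572 = 8.58 mA.
Collector loop: V_CE = V_CC − I_C·R_C = 11 − 8.58×1 = 2.42 V.
Since V_CE = 2.42 V > V_CE(sat) ≈ 0.2 V, the transistor is in the active region as assumed.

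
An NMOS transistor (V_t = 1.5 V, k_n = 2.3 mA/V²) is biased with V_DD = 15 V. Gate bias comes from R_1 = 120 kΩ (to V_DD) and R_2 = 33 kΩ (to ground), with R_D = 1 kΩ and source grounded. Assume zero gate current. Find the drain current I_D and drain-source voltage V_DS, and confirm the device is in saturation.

I_D ≈ 3.5 mA, V_DS ≈ 12 V

V_G = V_DD·R_2/(R_1+R_2) = 15×33/153 = 3.24 V. With the source grounded, V_GS = V_G = 3.24 V.
Assume saturation: I_D = (k_n/2)(V_GS − V_t)² = (2.3/2)×(3.24 − 1.5)² = 1.15×1.74² = 3.46 mA.
V_DS = V_DD − I_D·R_D = 15 − 3.46×1 = 11.5 V.
Saturation requires V_DS ≥ V_GS − V_t = 1.74 V; 11.5 ≥ 1.74 ✓.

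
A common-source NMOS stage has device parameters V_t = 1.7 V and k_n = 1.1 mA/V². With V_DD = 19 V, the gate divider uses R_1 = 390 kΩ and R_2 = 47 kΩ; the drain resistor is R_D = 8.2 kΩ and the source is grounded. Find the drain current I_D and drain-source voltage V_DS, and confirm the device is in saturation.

I_D ≈ 0.065 mA, V_DS ≈ 18 V

V_G = V_DD·R_2/(R_1+R_2) = 19×47/437 = 2.04 V. With the source grounded, V_GS = V_G = 2.04 V.
Assume saturation: I_D = (k_n/2)(V_GS − V_t)² = (1.1/2)×(2.04 − 1.7)² = 0.55×0.343² = 0.0649 mA.
V_DS = V_DD − I_D·R_D = 19 − 0.0649×8.2 = 18.5 V.
Saturation requires V_DS ≥ V_GS − V_t = 0.343 V; 18.5 ≥ 0.343 ✓.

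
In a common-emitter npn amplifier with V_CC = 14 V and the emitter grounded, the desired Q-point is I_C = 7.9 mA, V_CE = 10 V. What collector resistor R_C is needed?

Collector loop: V_CC = I_C·R_C + V_CE.
R_C = (V_CC − V_CE)/I_C = (14 − 10)/7.9 = 0.506 kΩ.

R_C ≈ 0.51 kΩ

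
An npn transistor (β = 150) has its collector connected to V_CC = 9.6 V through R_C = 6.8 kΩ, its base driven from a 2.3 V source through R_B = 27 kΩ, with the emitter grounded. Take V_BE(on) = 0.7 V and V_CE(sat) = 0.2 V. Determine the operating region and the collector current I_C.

saturation; I_C ≈ 1.4 mA

Assume active: I_B = (2.3 − 0.7)/27 = 0.0593 mA, giving I_C = β·I_B = 8.89 mA.
But then V_CE = 9.6 − 8.89×6.8 = -50.8 V < V_CE(sat) = 0.2 V — impossible in the active region.
So the transistor is saturated. With V_CE = 0.2 V, I_C = (V_CC − 0.2)/R_C = 9.4/6.8 = 1.38 mA.
Check: β·I_B = 8.89 mA > I_C = 1.38 mA, confirming saturation.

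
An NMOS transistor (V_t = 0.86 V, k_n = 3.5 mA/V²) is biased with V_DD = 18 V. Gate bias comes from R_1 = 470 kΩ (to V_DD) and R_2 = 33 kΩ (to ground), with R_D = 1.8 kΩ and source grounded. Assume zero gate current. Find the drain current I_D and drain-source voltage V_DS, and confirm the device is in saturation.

I_D ≈ 0.18 mA, V_DS ≈ 18 V

V_G = V_DD·R_2/(R_1+R_2) = 18×33/503 = 1.18 V. With the source grounded, V_GS = V_G = 1.18 V.
Assume saturation: I_D = (k_n/2)(V_GS − V_t)² = (3.5/2)×(1.18 − 0.86)² = 1.75×0.321² = 0.18 mA.
V_DS = V_DD − I_D·R_D = 18 − 0.18×1.8 = 17.7 V.
Saturation requires V_DS ≥ V_GS − V_t = 0.321 V; 17.7 ≥ 0.321 ✓.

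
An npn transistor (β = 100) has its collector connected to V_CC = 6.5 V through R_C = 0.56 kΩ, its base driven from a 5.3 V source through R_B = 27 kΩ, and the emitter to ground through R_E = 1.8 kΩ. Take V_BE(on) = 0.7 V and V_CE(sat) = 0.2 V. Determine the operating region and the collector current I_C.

active; I_C ≈ 2.2 mA

Assume active. Base-emitter loop: I_B = (V_BB − V_BE)/(R_B + (β+1)R_E) = (5.3 − 0.7)/(27 + 101×1.8) = 0.022 mA.
I_C = β·I_B = 100×0.022 = 2.2 mA.
V_CE = V_CC − I_C·R_C − I_E·R_E = 6.5 − 2.2×0.56 − 2.23×1.8 = 1.26 V > V_CE(sat), so the active-region assumption holds.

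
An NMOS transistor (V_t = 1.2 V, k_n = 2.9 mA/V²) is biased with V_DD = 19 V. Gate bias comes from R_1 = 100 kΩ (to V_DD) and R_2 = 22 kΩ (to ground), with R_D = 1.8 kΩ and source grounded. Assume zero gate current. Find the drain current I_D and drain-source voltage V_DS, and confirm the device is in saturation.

I_D ≈ 7.2 mA, V_DS ≈ 6.1 V

V_G = V_DD·R_2/(R_1+R_2) = 19×22/122 = 3.43 V. With the source grounded, V_GS = V_G = 3.43 V.
Assume saturation: I_D = (k_n/2)(V_GS − V_t)² = (2.9/2)×(3.43 − 1.2)² = 1.45×2.23² = 7.19 mA.
V_DS = V_DD − I_D·R_D = 19 − 7.19×1.8 = 6.06 V.
Saturation requires V_DS ≥ V_GS − V_t = 2.23 V; 6.06 ≥ 2.23 ✓.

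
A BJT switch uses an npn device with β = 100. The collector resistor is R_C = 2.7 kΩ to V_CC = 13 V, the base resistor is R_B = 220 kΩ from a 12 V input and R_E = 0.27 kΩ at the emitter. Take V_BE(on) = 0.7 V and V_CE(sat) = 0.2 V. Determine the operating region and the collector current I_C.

Assume active: I_B = (12 − 0.7)/(220 + 101×0.27) = 0.0457 mA, I_C = β·I_B = 4.57 mA.
Then V_CE = 13 − 4.57×2.7 − 4.62×0.27 = -0.585 V < 0.2 V — the active assumption fails.
Re-solve with V_CE = 0.2 V. KCL at the emitter: V_E/R_E = (V_BB−0.7−V_E)/R_B + (V_CC−0.2−V_E)/R_C, giving V_E = 1.17 V.
I_C = (V_CC − 0.2 − V_E)/R_C = (12.8 − 1.17)/2.7 = 4.31 mA.
Check: I_B = (11.3 − 1.17)/220 = 0.046 mA, and β·I_B = 4.6 mA > I_C, confirming saturation.

saturation; I_C ≈ 4.3 mA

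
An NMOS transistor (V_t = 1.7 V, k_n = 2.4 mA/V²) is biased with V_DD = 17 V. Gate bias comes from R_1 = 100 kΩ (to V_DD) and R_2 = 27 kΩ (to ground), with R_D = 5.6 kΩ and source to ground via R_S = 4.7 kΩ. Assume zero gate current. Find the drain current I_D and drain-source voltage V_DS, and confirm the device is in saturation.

I_D ≈ 0.3 mA, V_DS ≈ 14 V

V_G = V_DD·R_2/(R_1+R_2) = 17×27/127 = 3.61 V.
Assume saturation: I_D = (k_n/2)(V_GS − V_t)² with V_GS = V_G − I_D·R_S = 3.61 − 4.7·I_D.
Substituting gives 26.5·I_D² − 22.6·I_D + 4.4 = 0, with roots I_D = 0.301 or 0.552 mA.
The root I_D = 0.552 mA gives V_GS = 1.02 V ≤ V_t, so take I_D = 0.301 mA.
Then V_GS = 2.2 V and V_DS = V_DD − I_D(R_D+R_S) = 17 − 0.301×10.3 = 13.9 V.
Saturation requires V_DS ≥ V_GS − V_t = 0.501 V; 13.9 ≥ 0.501 ✓.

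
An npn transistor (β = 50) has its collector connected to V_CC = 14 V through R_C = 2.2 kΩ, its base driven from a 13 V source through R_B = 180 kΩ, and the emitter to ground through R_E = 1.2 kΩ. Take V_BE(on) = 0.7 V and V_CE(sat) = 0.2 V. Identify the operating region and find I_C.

active; I_C ≈ 2.5 mA

Assume active. Base-emitter loop: I_B = (V_BB − V_BE)/(R_B + (β+1)R_E) = (13 − 0.7)/(180 + 51×1.2) = 0.051 mA.
I_C = β·I_B = 50×0.051 = 2.55 mA.
V_CE = V_CC − I_C·R_C − I_E·R_E = 14 − 2.55×2.2 − 2.6×1.2 = 5.27 V > V_CE(sat), so the active-region assumption holds.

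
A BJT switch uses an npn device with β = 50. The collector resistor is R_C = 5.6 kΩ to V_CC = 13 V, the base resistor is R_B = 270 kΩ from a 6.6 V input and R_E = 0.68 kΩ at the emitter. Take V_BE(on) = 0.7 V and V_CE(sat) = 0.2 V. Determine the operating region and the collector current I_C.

Assume active. Base-emitter loop: I_B = (V_BB − V_BE)/(R_B + (β+1)R_E) = (6.6 − 0.7)/(270 + 51×0.68) = 0.0194 mA.
I_C = β·I_B = 50×0.0194 = 0.968 mA.
V_CE = V_CC − I_C·R_C − I_E·R_E = 13 − 0.968×5.6 − 0.988×0.68 = 6.91 V > V_CE(sat), so the active-region assumption holds.

active; I_C ≈ 0.97 mA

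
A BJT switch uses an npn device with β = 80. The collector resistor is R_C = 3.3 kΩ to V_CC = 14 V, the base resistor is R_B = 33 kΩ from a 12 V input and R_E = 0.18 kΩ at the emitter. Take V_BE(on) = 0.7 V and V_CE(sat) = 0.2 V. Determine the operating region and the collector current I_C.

saturation; I_C ≈ 3.9 mA

Assume active: I_B = (12 − 0.7)/(33 + 81×0.18) = 0.237 mA, I_C = β·I_B = 19 mA.
Then V_CE = 14 − 19×3.3 − 19.2×0.18 = -52.2 V < 0.2 V — the active assumption fails.
Re-solve with V_CE = 0.2 V. KCL at the emitter: V_E/R_E = (V_BB−0.7−V_E)/R_B + (V_CC−0.2−V_E)/R_C, giving V_E = 0.768 V.
I_C = (V_CC − 0.2 − V_E)/R_C = (13.8 − 0.768)/3.3 = 3.95 mA.
Check: I_B = (11.3 − 0.768)/33 = 0.319 mA, and β·I_B = 25.5 mA > I_C, confirming saturation.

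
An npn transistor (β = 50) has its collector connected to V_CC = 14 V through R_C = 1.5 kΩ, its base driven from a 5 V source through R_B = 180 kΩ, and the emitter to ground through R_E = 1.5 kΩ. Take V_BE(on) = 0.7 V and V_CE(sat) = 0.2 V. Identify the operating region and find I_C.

active; I_C ≈ 0.84 mA

Assume active. Base-emitter loop: I_B = (V_BB − V_BE)/(R_B + (β+1)R_E) = (5 − 0.7)/(180 + 51×1.5) = 0.0168 mA.
I_C = β·I_B = 50×0.0168 = 0.838 mA.
V_CE = V_CC − I_C·R_C − I_E·R_E = 14 − 0.838×1.5 − 0.855×1.5 = 11.5 V > V_CE(sat), so the active-region assumption holds.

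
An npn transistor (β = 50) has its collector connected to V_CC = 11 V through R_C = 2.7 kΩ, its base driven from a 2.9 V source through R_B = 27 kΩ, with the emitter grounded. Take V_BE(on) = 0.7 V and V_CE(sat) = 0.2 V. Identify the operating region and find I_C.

Assume active: I_B = (2.9 − 0.7)/27 = 0.0815 mA, giving I_C = β·I_B = 4.07 mA.
But then V_CE = 11 − 4.07×2.7 = -0.00000000000000178 V < V_CE(sat) = 0.2 V — impossible in the active region.
So the transistor is saturated. With V_CE = 0.2 V, I_C = (V_CC − 0.2)/R_C = 10.8/2.7 = 4 mA.
Check: β·I_B = 4.07 mA > I_C = 4 mA, confirming saturation.

saturation; I_C ≈ 4 mA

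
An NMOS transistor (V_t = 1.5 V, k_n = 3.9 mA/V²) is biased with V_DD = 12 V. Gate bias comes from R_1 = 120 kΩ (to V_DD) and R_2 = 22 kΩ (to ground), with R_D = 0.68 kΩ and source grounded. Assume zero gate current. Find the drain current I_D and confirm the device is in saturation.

V_G = V_DD·R_2/(R_1+R_2) = 12×22/142 = 1.86 V. With the source grounded, V_GS = V_G = 1.86 V.
Assume saturation: I_D = (k_n/2)(V_GS − V_t)² = (3.9/2)×(1.86 − 1.5)² = 1.95×0.359² = 0.252 mA.
V_DS = V_DD − I_D·R_D = 12 − 0.252×0.68 = 11.8 V.
Saturation requires V_DS ≥ V_GS − V_t = 0.359 V; 11.8 ≥ 0.359 ✓.

I_D ≈ 0.25 mA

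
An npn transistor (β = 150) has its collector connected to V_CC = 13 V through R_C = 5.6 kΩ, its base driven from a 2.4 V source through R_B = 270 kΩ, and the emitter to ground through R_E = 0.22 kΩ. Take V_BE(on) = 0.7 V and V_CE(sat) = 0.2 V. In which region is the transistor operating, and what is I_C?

Assume active. Base-emitter loop: I_B = (V_BB − V_BE)/(R_B + (β+1)R_E) = (2.4 − 0.7)/(270 + 151×0.22) = 0.00561 mA.
I_C = β·I_B = 150×0.00561 = 0.841 mA.
V_CE = V_CC − I_C·R_C − I_E·R_E = 13 − 0.841×5.6 − 0.847×0.22 = 8.1 V > V_CE(sat), so the active-region assumption holds.

active; I_C ≈ 0.84 mA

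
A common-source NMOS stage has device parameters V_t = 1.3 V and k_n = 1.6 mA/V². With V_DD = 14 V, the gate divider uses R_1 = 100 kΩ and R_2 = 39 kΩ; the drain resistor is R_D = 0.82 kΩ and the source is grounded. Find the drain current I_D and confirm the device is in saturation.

V_G = V_DD·R_2/(R_1+R_2) = 14×39/139 = 3.93 V. With the source grounded, V_GS = V_G = 3.93 V.
Assume saturation: I_D = (k_n/2)(V_GS − V_t)² = (1.6/2)×(3.93 − 1.3)² = 0.8×2.63² = 5.53 mA.
V_DS = V_DD − I_D·R_D = 14 − 5.53×0.82 = 9.47 V.
Saturation requires V_DS ≥ V_GS − V_t = 2.63 V; 9.47 ≥ 2.63 ✓.

I_D ≈ 5.5 mA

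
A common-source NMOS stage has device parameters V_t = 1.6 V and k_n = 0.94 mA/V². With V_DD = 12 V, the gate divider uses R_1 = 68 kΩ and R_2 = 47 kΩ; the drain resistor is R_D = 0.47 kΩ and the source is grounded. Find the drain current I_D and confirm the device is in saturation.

I_D ≈ 5.1 mA

V_G = V_DD·R_2/(R_1+R_2) = 12×47/115 = 4.9 V. With the source grounded, V_GS = V_G = 4.9 V.
Assume saturation: I_D = (k_n/2)(V_GS − V_t)² = (0.94/2)×(4.9 − 1.6)² = 0.47×3.3² = 5.13 mA.
V_DS = V_DD − I_D·R_D = 12 − 5.13×0.47 = 9.59 V.
Saturation requires V_DS ≥ V_GS − V_t = 3.3 V; 9.59 ≥ 3.3 ✓.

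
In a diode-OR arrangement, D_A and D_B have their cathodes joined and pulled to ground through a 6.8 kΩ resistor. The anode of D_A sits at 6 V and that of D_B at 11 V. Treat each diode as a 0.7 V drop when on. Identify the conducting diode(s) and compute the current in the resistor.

Assume both conduct. Then node N would need to be at both 6−0.7 = 5.3 V and 11−0.7 = 10.3 V, which is impossible.
Assume only D_B conducts: V_N = 11 − 0.7 = 10.3 V, so I_R = 10.3/6.8 = 1.51 mA.
Check D_A: its anode-to-cathode voltage is 6 − 10.3 = -4.3 V < 0.7 V, so it is off. The assumption is consistent.

Only D_B conducts; I_R ≈ 1.5 mA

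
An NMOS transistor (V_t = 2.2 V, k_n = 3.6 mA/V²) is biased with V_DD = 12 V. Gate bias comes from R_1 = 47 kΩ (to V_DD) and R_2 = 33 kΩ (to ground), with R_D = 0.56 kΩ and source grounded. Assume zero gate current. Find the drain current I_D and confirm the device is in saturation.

V_G = V_DD·R_2/(R_1+R_2) = 12×33/80 = 4.95 V. With the source grounded, V_GS = V_G = 4.95 V.
Assume saturation: I_D = (k_n/2)(V_GS − V_t)² = (3.6/2)×(4.95 − 2.2)² = 1.8×2.75² = 13.6 mA.
V_DS = V_DD − I_D·R_D = 12 − 13.6×0.56 = 4.38 V.
Saturation requires V_DS ≥ V_GS − V_t = 2.75 V; 4.38 ≥ 2.75 ✓.

I_D ≈ 14 mA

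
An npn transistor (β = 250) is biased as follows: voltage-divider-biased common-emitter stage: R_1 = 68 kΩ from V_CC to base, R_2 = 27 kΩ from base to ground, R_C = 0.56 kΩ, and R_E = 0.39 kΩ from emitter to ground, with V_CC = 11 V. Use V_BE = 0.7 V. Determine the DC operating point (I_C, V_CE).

I_C ≈ 5.2 mA, V_CE ≈ 6.1 V

Thevenize the base divider: V_Th = V_CC·R_2/(R_1+R_2) = 11×27/95 = 3.13 V, R_Th = R_1‖R_2 = 19.3 kΩ.
Base-emitter loop: V_Th = I_B·R_Th + V_BE + (β+1)I_B·R_E, so I_B = (3.13 − 0.7) / (19.3 + 251×0.39) = 0.0207 mA.
I_C = β·I_B = 250×0.0207 = 5.17 mA, and I_E = (β+1)I_B = 5.2 mA.
V_CE = V_CC − I_C·R_C − I_E·R_E = 11 − 5.17×0.56 − 5.2×0.39 = 6.08 V.
V_CE = 6.08 V > 0.2 V confirms active-region operation.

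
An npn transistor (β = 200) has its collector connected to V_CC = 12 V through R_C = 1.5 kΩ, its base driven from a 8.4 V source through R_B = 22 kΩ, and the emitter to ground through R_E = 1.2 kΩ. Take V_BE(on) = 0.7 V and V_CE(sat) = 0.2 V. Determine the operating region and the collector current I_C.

saturation; I_C ≈ 4.3 mA

Assume active: I_B = (8.4 − 0.7)/(22 + 201×1.2) = 0.0293 mA, I_C = β·I_B = 5.85 mA.
Then V_CE = 12 − 5.85×1.5 − 5.88×1.2 = -3.83 V < 0.2 V — the active assumption fails.
Re-solve with V_CE = 0.2 V. KCL at the emitter: V_E/R_E = (V_BB−0.7−V_E)/R_B + (V_CC−0.2−V_E)/R_C, giving V_E = 5.32 V.
I_C = (V_CC − 0.2 − V_E)/R_C = (11.8 − 5.32)/1.5 = 4.32 mA.
Check: I_B = (7.7 − 5.32)/22 = 0.108 mA, and β·I_B = 21.7 mA > I_C, confirming saturation.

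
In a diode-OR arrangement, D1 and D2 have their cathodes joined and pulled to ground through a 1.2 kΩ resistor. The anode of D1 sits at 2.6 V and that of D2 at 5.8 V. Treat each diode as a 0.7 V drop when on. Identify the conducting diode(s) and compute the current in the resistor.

Only D2 conducts; I_R ≈ 4.2 mA

Assume both conduct. Then node N would need to be at both 2.6−0.7 = 1.9 V and 5.8−0.7 = 5.1 V, which is impossible.
Assume only D2 conducts: V_N = 5.8 − 0.7 = 5.1 V, so I_R = 5.1/1.2 = 4.25 mA.
Check D1: its anode-to-cathode voltage is 2.6 − 5.1 = -2.5 V < 0.7 V, so it is off. The assumption is consistent.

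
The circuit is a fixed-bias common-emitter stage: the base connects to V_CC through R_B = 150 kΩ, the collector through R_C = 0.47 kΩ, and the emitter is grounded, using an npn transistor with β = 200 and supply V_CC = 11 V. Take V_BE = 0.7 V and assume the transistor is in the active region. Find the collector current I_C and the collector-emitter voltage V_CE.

Base loop: V_CC = I_B·R_B + V_BE, so I_B = (11 − 0.7)/150 kΩ = 0.0687 mA.
In the active region I_C = β·I_B = 200 × 0.0687 = 13.7 mA.
Collector loop: V_CE = V_CC − I_C·R_C = 11 − 13.7×0.47 = 4.55 V.
Since V_CE = 4.55 V > V_CE(sat) ≈ 0.2 V, the transistor is in the active region as assumed.

I_C ≈ 14 mA, V_CE ≈ 4.5 V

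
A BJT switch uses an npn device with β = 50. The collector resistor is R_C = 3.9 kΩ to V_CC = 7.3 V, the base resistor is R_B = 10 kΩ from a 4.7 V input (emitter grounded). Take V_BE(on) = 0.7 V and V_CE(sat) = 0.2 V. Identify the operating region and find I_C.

Assume active: I_B = (4.7 − 0.7)/10 = 0.4 mA, giving I_C = β·I_B = 20 mA.
But then V_CE = 7.3 − 20×3.9 = -70.7 V < V_CE(sat) = 0.2 V — impossible in the active region.
So the transistor is saturated. With V_CE = 0.2 V, I_C = (V_CC − 0.2)/R_C = 7.1/3.9 = 1.82 mA.
Check: β·I_B = 20 mA > I_C = 1.82 mA, confirming saturation.

saturation; I_C ≈ 1.8 mA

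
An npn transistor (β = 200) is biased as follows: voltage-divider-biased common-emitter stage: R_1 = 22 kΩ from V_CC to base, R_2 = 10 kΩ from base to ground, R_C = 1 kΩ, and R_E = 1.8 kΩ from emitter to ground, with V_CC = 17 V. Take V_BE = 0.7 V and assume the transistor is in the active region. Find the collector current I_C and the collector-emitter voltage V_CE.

Thevenize the base divider: V_Th = V_CC·R_2/(R_1+R_2) = 17×10/32 = 5.31 V, R_Th = R_1‖R_2 = 6.88 kΩ.
Base-emitter loop: V_Th = I_B·R_Th + V_BE + (β+1)I_B·R_E, so I_B = (5.31 − 0.7) / (6.88 + 201×1.8) = 0.0125 mA.
I_C = β·I_B = 200×0.0125 = 2.5 mA, and I_E = (β+1)I_B = 2.51 mA.
V_CE = V_CC − I_C·R_C − I_E·R_E = 17 − 2.5×1 − 2.51×1.8 = 9.97 V.
V_CE = 9.97 V > 0.2 V confirms active-region operation.

I_C ≈ 2.5 mA, V_CE ≈ 10 V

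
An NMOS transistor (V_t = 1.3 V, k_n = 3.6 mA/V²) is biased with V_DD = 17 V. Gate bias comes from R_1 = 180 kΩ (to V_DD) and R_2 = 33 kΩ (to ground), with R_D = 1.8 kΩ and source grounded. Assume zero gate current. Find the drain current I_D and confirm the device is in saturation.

V_G = V_DD·R_2/(R_1+R_2) = 17×33/213 = 2.63 V. With the source grounded, V_GS = V_G = 2.63 V.
Assume saturation: I_D = (k_n/2)(V_GS − V_t)² = (3.6/2)×(2.63 − 1.3)² = 1.8×1.33² = 3.2 mA.
V_DS = V_DD − I_D·R_D = 17 − 3.2×1.8 = 11.2 V.
Saturation requires V_DS ≥ V_GS − V_t = 1.33 V; 11.2 ≥ 1.33 ✓.

I_D ≈ 3.2 mA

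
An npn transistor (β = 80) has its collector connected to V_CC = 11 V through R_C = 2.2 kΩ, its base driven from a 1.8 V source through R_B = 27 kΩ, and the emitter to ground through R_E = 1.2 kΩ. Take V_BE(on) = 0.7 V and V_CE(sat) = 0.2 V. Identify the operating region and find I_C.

Assume active. Base-emitter loop: I_B = (V_BB − V_BE)/(R_B + (β+1)R_E) = (1.8 − 0.7)/(27 + 81×1.2) = 0.00886 mA.
I_C = β·I_B = 80×0.00886 = 0.709 mA.
V_CE = V_CC − I_C·R_C − I_E·R_E = 11 − 0.709×2.2 − 0.717×1.2 = 8.58 V > V_CE(sat), so the active-region assumption holds.

active; I_C ≈ 0.71 mA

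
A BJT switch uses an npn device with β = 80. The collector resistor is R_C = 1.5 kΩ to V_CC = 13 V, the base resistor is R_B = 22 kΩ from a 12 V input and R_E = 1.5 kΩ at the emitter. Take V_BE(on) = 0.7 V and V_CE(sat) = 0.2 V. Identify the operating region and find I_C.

saturation; I_C ≈ 4.2 mA

Assume active: I_B = (12 − 0.7)/(22 + 81×1.5) = 0.0787 mA, I_C = β·I_B = 6.3 mA.
Then V_CE = 13 − 6.3×1.5 − 6.38×1.5 = -6.02 V < 0.2 V — the active assumption fails.
Re-solve with V_CE = 0.2 V. KCL at the emitter: V_E/R_E = (V_BB−0.7−V_E)/R_B + (V_CC−0.2−V_E)/R_C, giving V_E = 6.56 V.
I_C = (V_CC − 0.2 − V_E)/R_C = (12.8 − 6.56)/1.5 = 4.16 mA.
Check: I_B = (11.3 − 6.56)/22 = 0.215 mA, and β·I_B = 17.2 mA > I_C, confirming saturation.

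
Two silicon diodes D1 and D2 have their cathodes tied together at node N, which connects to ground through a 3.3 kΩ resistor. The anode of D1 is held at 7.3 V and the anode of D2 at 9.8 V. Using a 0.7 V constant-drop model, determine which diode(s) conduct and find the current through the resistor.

Only D2 conducts; I_R ≈ 2.8 mA

Assume both conduct. Then node N would need to be at both 7.3−0.7 = 6.6 V and 9.8−0.7 = 9.1 V, which is impossible.
Assume only D2 conducts: V_N = 9.8 − 0.7 = 9.1 V, so I_R = 9.1/3.3 = 2.76 mA.
Check D1: its anode-to-cathode voltage is 7.3 − 9.1 = -1.8 V < 0.7 V, so it is off. The assumption is consistent.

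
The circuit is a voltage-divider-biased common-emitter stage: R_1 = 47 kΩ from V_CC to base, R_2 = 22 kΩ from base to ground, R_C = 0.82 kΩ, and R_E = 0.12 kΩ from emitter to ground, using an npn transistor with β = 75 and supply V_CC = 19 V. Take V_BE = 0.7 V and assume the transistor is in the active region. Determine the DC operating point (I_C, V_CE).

I_C ≈ 17 mA, V_CE ≈ 3.3 V

Thevenize the base divider: V_Th = V_CC·R_2/(R_1+R_2) = 19×22/69 = 6.06 V, R_Th = R_1‖R_2 = 15 kΩ.
Base-emitter loop: V_Th = I_B·R_Th + V_BE + (β+1)I_B·R_E, so I_B = (6.06 − 0.7) / (15 + 76×0.12) = 0.222 mA.
I_C = β·I_B = 75×0.222 = 16.7 mA, and I_E = (β+1)I_B = 16.9 mA.
V_CE = V_CC − I_C·R_C − I_E·R_E = 19 − 16.7×0.82 − 16.9×0.12 = 3.3 V.
V_CE = 3.3 V > 0.2 V confirms active-region operation.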